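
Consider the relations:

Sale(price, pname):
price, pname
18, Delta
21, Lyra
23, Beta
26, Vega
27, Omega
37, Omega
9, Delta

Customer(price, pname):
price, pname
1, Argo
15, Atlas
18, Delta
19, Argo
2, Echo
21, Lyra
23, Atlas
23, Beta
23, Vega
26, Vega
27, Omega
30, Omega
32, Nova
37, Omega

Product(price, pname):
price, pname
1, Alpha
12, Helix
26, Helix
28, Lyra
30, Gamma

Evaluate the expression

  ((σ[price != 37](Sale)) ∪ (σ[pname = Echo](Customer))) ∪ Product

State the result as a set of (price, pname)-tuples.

{(1, Alpha), (12, Helix), (18, Delta), (2, Echo), (21, Lyra), (23, Beta), (26, Helix), (26, Vega), (27, Omega), (28, Lyra), (30, Gamma), (9, Delta)}

Filtering on price != 37 leaves {(18, Delta), (21, Lyra), (23, Beta), (26, Vega), (27, Omega), (9, Delta)}.
Filtering on pname = Echo leaves {(2, Echo)}.
Taking the union: {(18, Delta), (2, Echo), (21, Lyra), (23, Beta), (26, Vega), (27, Omega), (9, Delta)}
Taking the union: {(1, Alpha), (12, Helix), (18, Delta), (2, Echo), (21, Lyra), (23, Beta), (26, Helix), (26, Vega), (27, Omega), (28, Lyra), (30, Gamma), (9, Delta)}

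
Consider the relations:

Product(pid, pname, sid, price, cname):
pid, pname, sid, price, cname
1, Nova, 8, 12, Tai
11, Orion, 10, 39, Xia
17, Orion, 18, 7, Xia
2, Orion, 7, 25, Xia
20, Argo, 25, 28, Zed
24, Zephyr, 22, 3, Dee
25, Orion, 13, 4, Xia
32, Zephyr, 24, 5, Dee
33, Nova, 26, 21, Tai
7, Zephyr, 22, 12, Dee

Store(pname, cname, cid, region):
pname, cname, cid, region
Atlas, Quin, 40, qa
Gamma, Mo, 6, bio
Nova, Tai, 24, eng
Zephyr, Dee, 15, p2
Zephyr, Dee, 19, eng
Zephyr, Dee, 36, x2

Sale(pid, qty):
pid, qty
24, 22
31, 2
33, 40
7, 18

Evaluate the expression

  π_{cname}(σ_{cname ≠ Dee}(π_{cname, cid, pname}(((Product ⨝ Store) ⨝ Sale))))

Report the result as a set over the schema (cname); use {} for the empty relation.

{Tai}

Product ⋈ Store (natural join on pname, cname): {(1, Nova, 8, 12, Tai, 24, eng), (24, Zephyr, 22, 3, Dee, 15, p2), (24, Zephyr, 22, 3, Dee, 19, eng), (24, Zephyr, 22, 3, Dee, 36, x2), (32, Zephyr, 24, 5, Dee, 15, p2), (32, Zephyr, 24, 5, Dee, 19, eng), (32, Zephyr, 24, 5, Dee, 36, x2), (33, Nova, 26, 21, Tai, 24, eng), (7, Zephyr, 22, 12, Dee, 15, p2), (7, Zephyr, 22, 12, Dee, 19, eng), (7, Zephyr, 22, 12, Dee, 36, x2)}
(Product ⨝ Store) ⋈ Sale (natural join on pid): {(24, Zephyr, 22, 3, Dee, 15, p2, 22), (24, Zephyr, 22, 3, Dee, 19, eng, 22), (24, Zephyr, 22, 3, Dee, 36, x2, 22), (33, Nova, 26, 21, Tai, 24, eng, 40), (7, Zephyr, 22, 12, Dee, 15, p2, 18), (7, Zephyr, 22, 12, Dee, 19, eng, 18), (7, Zephyr, 22, 12, Dee, 36, x2, 18)}
Keep only column(s) cname, cid, pname (3 duplicate(s) eliminated): {(Dee, 15, Zephyr), (Dee, 19, Zephyr), (Dee, 36, Zephyr), (Tai, 24, Nova)}
Filtering on cname ≠ Dee leaves {(Tai, 24, Nova)}.
Keep only column(s) cname: {Tai}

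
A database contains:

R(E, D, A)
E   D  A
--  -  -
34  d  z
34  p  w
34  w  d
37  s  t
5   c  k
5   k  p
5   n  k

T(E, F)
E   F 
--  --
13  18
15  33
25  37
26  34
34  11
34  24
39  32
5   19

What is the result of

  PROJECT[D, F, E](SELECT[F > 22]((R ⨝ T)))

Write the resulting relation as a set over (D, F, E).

{(d, 24, 34), (p, 24, 34), (w, 24, 34)}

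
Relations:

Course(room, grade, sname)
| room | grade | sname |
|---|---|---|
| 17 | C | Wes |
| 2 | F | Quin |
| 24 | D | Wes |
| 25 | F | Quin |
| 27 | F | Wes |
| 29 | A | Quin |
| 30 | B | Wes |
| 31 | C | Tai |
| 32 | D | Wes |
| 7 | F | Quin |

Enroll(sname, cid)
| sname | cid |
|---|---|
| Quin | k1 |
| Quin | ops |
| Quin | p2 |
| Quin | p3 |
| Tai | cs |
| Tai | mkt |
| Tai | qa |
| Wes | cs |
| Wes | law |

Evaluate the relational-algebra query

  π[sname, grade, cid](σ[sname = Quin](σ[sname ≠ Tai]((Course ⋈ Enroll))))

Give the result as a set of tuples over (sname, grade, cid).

{(Quin, A, k1), (Quin, A, ops), (Quin, A, p2), (Quin, A, p3), (Quin, F, k1), (Quin, F, ops), (Quin, F, p2), (Quin, F, p3)}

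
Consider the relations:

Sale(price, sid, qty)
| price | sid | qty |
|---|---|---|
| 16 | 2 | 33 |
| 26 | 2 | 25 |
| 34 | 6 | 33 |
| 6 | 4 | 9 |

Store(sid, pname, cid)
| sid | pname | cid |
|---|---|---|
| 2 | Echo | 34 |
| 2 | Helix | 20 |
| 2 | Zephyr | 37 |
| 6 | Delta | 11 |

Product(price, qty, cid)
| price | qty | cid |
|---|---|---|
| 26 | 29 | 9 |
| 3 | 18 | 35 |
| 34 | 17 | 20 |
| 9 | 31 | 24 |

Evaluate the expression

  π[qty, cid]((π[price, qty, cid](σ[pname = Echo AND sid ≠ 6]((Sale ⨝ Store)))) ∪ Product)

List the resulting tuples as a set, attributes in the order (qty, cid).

Joining Sale and Store on sid yields {(16, 2, 33, Echo, 34), (16, 2, 33, Helix, 20), (16, 2, 33, Zephyr, 37), (26, 2, 25, Echo, 34), (26, 2, 25, Helix, 20), (26, 2, 25, Zephyr, 37), (34, 6, 33, Delta, 11)}.
Selection pname = Echo AND sid ≠ 6: {(16, 2, 33, Echo, 34), (26, 2, 25, Echo, 34)}
π_{price, qty, cid} gives {(16, 33, 34), (26, 25, 34)}.
Taking the union: {(16, 33, 34), (26, 25, 34), (26, 29, 9), (3, 18, 35), (34, 17, 20), (9, 31, 24)}
π_{qty, cid} gives {(17, 20), (18, 35), (25, 34), (29, 9), (31, 24), (33, 34)}.

{(17, 20), (18, 35), (25, 34), (29, 9), (31, 24), (33, 34)}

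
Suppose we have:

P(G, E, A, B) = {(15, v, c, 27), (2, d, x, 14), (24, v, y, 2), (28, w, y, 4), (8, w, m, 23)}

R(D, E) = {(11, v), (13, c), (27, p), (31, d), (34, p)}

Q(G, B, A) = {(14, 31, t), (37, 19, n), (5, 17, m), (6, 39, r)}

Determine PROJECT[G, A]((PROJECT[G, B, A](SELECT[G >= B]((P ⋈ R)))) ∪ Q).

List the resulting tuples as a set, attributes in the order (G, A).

{(14, t), (24, y), (37, n), (5, m), (6, r)}

Joining P and R on E yields {(15, v, c, 27, 11), (2, d, x, 14, 31), (24, v, y, 2, 11)}.
σ[G >= B]: keep tuples satisfying G >= B → {(24, v, y, 2, 11)}
Projecting to G, B, A: {(24, 2, y)}
Set union of the two operands is {(14, 31, t), (24, 2, y), (37, 19, n), (5, 17, m), (6, 39, r)}.
Projecting to G, A: {(14, t), (24, y), (37, n), (5, m), (6, r)}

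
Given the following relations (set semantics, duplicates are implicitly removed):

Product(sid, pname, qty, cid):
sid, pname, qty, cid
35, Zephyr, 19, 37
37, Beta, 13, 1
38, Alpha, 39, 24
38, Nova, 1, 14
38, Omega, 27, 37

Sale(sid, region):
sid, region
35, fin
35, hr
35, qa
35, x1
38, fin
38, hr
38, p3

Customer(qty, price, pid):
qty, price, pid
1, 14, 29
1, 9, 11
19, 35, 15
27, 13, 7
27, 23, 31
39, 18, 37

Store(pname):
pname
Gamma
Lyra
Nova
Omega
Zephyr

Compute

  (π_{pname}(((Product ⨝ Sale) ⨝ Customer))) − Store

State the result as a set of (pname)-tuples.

{Alpha}

Joining Product and Sale on sid yields {(35, Zephyr, 19, 37, fin), (35, Zephyr, 19, 37, hr), (35, Zephyr, 19, 37, qa), (35, Zephyr, 19, 37, x1), (38, Alpha, 39, 24, fin), (38, Alpha, 39, 24, hr), (38, Alpha, 39, 24, p3), (38, Nova, 1, 14, fin), (38, Nova, 1, 14, hr), (38, Nova, 1, 14, p3), (38, Omega, 27, 37, fin), (38, Omega, 27, 37, hr), (38, Omega, 27, 37, p3)}.
Joining (Product ⨝ Sale) and Customer on qty yields {(35, Zephyr, 19, 37, fin, 35, 15), (35, Zephyr, 19, 37, hr, 35, 15), (35, Zephyr, 19, 37, qa, 35, 15), (35, Zephyr, 19, 37, x1, 35, 15), (38, Alpha, 39, 24, fin, 18, 37), (38, Alpha, 39, 24, hr, 18, 37), (38, Alpha, 39, 24, p3, 18, 37), (38, Nova, 1, 14, fin, 14, 29), (38, Nova, 1, 14, fin, 9, 11), (38, Nova, 1, 14, hr, 14, 29), (38, Nova, 1, 14, hr, 9, 11), (38, Nova, 1, 14, p3, 14, 29), (38, Nova, 1, 14, p3, 9, 11), (38, Omega, 27, 37, fin, 13, 7), (38, Omega, 27, 37, fin, 23, 31), (38, Omega, 27, 37, hr, 13, 7), (38, Omega, 27, 37, hr, 23, 31), (38, Omega, 27, 37, p3, 13, 7), (38, Omega, 27, 37, p3, 23, 31)}.
π_{pname} gives {Alpha, Nova, Omega, Zephyr} (15 duplicate(s) eliminated).
Taking the difference: {Alpha}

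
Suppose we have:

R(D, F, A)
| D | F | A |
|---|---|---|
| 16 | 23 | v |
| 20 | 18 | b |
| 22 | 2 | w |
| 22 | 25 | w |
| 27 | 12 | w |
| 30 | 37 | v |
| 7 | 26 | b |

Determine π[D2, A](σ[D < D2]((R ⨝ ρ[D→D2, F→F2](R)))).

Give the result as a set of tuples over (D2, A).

ρ[D→D2, F→F2]: schema becomes (D2, F2, A); tuples unchanged.
Natural join on A: {(16, 23, v, 16, 23), (16, 23, v, 30, 37), (20, 18, b, 20, 18), (20, 18, b, 7, 26), (22, 2, w, 22, 2), (22, 2, w, 22, 25), (22, 2, w, 27, 12), (22, 25, w, 22, 2), (22, 25, w, 22, 25), (22, 25, w, 27, 12), (27, 12, w, 22, 2), (27, 12, w, 22, 25), (27, 12, w, 27, 12), (30, 37, v, 16, 23), (30, 37, v, 30, 37), (7, 26, b, 20, 18), (7, 26, b, 7, 26)}
Selection D < D2: {(16, 23, v, 30, 37), (22, 2, w, 27, 12), (22, 25, w, 27, 12), (7, 26, b, 20, 18)}
π_{D2, A} gives {(20, b), (27, w), (30, v)} (1 duplicate(s) eliminated).

{(20, b), (27, w), (30, v)}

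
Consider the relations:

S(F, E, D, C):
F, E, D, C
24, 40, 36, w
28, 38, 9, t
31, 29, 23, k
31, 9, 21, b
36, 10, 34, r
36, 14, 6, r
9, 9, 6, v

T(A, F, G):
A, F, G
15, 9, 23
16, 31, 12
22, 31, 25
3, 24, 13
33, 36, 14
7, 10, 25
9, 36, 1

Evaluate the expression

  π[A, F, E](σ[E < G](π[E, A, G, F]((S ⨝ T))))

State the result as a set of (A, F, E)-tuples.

{(15, 9, 9), (16, 31, 9), (22, 31, 9), (33, 36, 10)}

Natural join on F: {(24, 40, 36, w, 3, 13), (31, 29, 23, k, 16, 12), (31, 29, 23, k, 22, 25), (31, 9, 21, b, 16, 12), (31, 9, 21, b, 22, 25), (36, 10, 34, r, 33, 14), (36, 10, 34, r, 9, 1), (36, 14, 6, r, 33, 14), (36, 14, 6, r, 9, 1), (9, 9, 6, v, 15, 23)}
π[E, A, G, F]: project onto (E, A, G, F) → {(10, 33, 14, 36), (10, 9, 1, 36), (14, 33, 14, 36), (14, 9, 1, 36), (29, 16, 12, 31), (29, 22, 25, 31), (40, 3, 13, 24), (9, 15, 23, 9), (9, 16, 12, 31), (9, 22, 25, 31)}
Apply σ_{E < G}; surviving tuples: {(10, 33, 14, 36), (9, 15, 23, 9), (9, 16, 12, 31), (9, 22, 25, 31)}
π[A, F, E]: project onto (A, F, E) → {(15, 9, 9), (16, 31, 9), (22, 31, 9), (33, 36, 10)}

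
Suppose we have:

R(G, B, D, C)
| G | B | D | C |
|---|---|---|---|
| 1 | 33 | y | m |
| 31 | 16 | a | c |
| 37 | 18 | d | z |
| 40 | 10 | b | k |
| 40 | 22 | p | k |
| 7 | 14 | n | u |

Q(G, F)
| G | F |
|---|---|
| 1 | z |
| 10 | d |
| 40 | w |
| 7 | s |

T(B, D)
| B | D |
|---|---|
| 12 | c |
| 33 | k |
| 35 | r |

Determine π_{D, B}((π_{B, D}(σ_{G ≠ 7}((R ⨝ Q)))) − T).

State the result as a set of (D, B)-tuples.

{(b, 10), (p, 22), (y, 33)}

Natural join on G: {(1, 33, y, m, z), (40, 10, b, k, w), (40, 22, p, k, w), (7, 14, n, u, s)}
σ[G ≠ 7]: keep tuples satisfying G ≠ 7 → {(1, 33, y, m, z), (40, 10, b, k, w), (40, 22, p, k, w)}
Projecting to B, D: {(10, b), (22, p), (33, y)}
Difference: {(10, b), (22, p), (33, y)} with {(12, c), (33, k), (35, r)} → {(10, b), (22, p), (33, y)}
Projecting to D, B: {(b, 10), (p, 22), (y, 33)}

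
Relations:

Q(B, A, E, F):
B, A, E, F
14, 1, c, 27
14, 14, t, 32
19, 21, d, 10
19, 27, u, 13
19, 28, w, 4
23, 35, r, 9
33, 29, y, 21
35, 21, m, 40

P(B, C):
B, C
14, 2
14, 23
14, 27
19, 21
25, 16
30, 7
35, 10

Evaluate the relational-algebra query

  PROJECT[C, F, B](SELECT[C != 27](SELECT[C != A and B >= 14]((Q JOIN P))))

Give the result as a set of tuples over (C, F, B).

{(10, 40, 35), (2, 27, 14), (2, 32, 14), (21, 13, 19), (21, 4, 19), (23, 27, 14), (23, 32, 14)}

Joining Q and P on B yields {(14, 1, c, 27, 2), (14, 1, c, 27, 23), (14, 1, c, 27, 27), (14, 14, t, 32, 2), (14, 14, t, 32, 23), (14, 14, t, 32, 27), (19, 21, d, 10, 21), (19, 27, u, 13, 21), (19, 28, w, 4, 21), (35, 21, m, 40, 10)}.
Selection C != A and B >= 14: {(14, 1, c, 27, 2), (14, 1, c, 27, 23), (14, 1, c, 27, 27), (14, 14, t, 32, 2), (14, 14, t, 32, 23), (14, 14, t, 32, 27), (19, 27, u, 13, 21), (19, 28, w, 4, 21), (35, 21, m, 40, 10)}
Selection C != 27: {(14, 1, c, 27, 2), (14, 1, c, 27, 23), (14, 14, t, 32, 2), (14, 14, t, 32, 23), (19, 27, u, 13, 21), (19, 28, w, 4, 21), (35, 21, m, 40, 10)}
Projecting to C, F, B: {(10, 40, 35), (2, 27, 14), (2, 32, 14), (21, 13, 19), (21, 4, 19), (23, 27, 14), (23, 32, 14)}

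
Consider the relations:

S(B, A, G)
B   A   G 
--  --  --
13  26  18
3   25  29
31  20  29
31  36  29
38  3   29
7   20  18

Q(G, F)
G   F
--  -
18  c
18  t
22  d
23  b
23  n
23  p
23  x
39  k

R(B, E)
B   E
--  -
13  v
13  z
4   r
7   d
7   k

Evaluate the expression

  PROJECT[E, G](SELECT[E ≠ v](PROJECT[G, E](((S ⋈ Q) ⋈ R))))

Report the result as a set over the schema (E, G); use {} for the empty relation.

Joining S and Q on G yields {(13, 26, 18, c), (13, 26, 18, t), (7, 20, 18, c), (7, 20, 18, t)}.
Joining (S ⋈ Q) and R on B yields {(13, 26, 18, c, v), (13, 26, 18, c, z), (13, 26, 18, t, v), (13, 26, 18, t, z), (7, 20, 18, c, d), (7, 20, 18, c, k), (7, 20, 18, t, d), (7, 20, 18, t, k)}.
π_{G, E} gives {(18, d), (18, k), (18, v), (18, z)} (4 duplicate(s) eliminated).
Apply σ_{E ≠ v}; surviving tuples: {(18, d), (18, k), (18, z)}
π_{E, G} gives {(d, 18), (k, 18), (z, 18)}.

{(d, 18), (k, 18), (z, 18)}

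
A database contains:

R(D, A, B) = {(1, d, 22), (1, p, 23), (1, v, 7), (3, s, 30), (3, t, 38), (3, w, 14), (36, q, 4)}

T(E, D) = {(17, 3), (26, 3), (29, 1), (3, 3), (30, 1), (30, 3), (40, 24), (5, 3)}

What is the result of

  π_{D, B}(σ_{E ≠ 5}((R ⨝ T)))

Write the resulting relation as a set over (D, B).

{(1, 22), (1, 23), (1, 7), (3, 14), (3, 30), (3, 38)}

Natural join on D: {(1, d, 22, 29), (1, d, 22, 30), (1, p, 23, 29), (1, p, 23, 30), (1, v, 7, 29), (1, v, 7, 30), (3, s, 30, 17), (3, s, 30, 26), (3, s, 30, 3), (3, s, 30, 30), (3, s, 30, 5), (3, t, 38, 17), (3, t, 38, 26), (3, t, 38, 3), (3, t, 38, 30), (3, t, 38, 5), (3, w, 14, 17), (3, w, 14, 26), (3, w, 14, 3), (3, w, 14, 30), (3, w, 14, 5)}
Apply σ_{E ≠ 5}; surviving tuples: {(1, d, 22, 29), (1, d, 22, 30), (1, p, 23, 29), (1, p, 23, 30), (1, v, 7, 29), (1, v, 7, 30), (3, s, 30, 17), (3, s, 30, 26), (3, s, 30, 3), (3, s, 30, 30), (3, t, 38, 17), (3, t, 38, 26), (3, t, 38, 3), (3, t, 38, 30), (3, w, 14, 17), (3, w, 14, 26), (3, w, 14, 3), (3, w, 14, 30)}
Projecting to D, B (12 duplicate(s) eliminated): {(1, 22), (1, 23), (1, 7), (3, 14), (3, 30), (3, 38)}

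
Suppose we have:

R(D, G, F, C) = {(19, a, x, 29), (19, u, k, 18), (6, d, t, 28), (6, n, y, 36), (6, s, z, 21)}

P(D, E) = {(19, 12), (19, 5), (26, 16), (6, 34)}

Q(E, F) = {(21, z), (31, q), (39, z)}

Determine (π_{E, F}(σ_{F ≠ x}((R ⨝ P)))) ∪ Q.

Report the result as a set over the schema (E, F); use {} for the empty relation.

{(12, k), (21, z), (31, q), (34, t), (34, y), (34, z), (39, z), (5, k)}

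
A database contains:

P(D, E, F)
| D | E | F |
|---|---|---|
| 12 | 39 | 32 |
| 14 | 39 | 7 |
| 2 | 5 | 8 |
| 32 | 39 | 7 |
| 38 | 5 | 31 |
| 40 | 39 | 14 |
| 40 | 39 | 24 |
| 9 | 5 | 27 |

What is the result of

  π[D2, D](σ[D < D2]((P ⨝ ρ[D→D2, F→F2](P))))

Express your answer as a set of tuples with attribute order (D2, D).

{(14, 12), (32, 12), (32, 14), (38, 2), (38, 9), (40, 12), (40, 14), (40, 32), (9, 2)}

ρ[D→D2, F→F2]: schema becomes (D2, E, F2); tuples unchanged.
Joining P and ρ[D→D2, F→F2](P) on E yields {(12, 39, 32, 12, 32), (12, 39, 32, 14, 7), (12, 39, 32, 32, 7), (12, 39, 32, 40, 14), (12, 39, 32, 40, 24), (14, 39, 7, 12, 32), (14, 39, 7, 14, 7), (14, 39, 7, 32, 7), (14, 39, 7, 40, 14), (14, 39, 7, 40, 24), (2, 5, 8, 2, 8), (2, 5, 8, 38, 31), (2, 5, 8, 9, 27), (32, 39, 7, 12, 32), (32, 39, 7, 14, 7), (32, 39, 7, 32, 7), (32, 39, 7, 40, 14), (32, 39, 7, 40, 24), (38, 5, 31, 2, 8), (38, 5, 31, 38, 31), (38, 5, 31, 9, 27), (40, 39, 14, 12, 32), (40, 39, 14, 14, 7), (40, 39, 14, 32, 7), (40, 39, 14, 40, 14), (40, 39, 14, 40, 24), (40, 39, 24, 12, 32), (40, 39, 24, 14, 7), (40, 39, 24, 32, 7), (40, 39, 24, 40, 14), (40, 39, 24, 40, 24), (9, 5, 27, 2, 8), (9, 5, 27, 38, 31), (9, 5, 27, 9, 27)}.
Filtering on D < D2 leaves {(12, 39, 32, 14, 7), (12, 39, 32, 32, 7), (12, 39, 32, 40, 14), (12, 39, 32, 40, 24), (14, 39, 7, 32, 7), (14, 39, 7, 40, 14), (14, 39, 7, 40, 24), (2, 5, 8, 38, 31), (2, 5, 8, 9, 27), (32, 39, 7, 40, 14), (32, 39, 7, 40, 24), (9, 5, 27, 38, 31)}.
Keep only column(s) D2, D (3 duplicate(s) eliminated): {(14, 12), (32, 12), (32, 14), (38, 2), (38, 9), (40, 12), (40, 14), (40, 32), (9, 2)}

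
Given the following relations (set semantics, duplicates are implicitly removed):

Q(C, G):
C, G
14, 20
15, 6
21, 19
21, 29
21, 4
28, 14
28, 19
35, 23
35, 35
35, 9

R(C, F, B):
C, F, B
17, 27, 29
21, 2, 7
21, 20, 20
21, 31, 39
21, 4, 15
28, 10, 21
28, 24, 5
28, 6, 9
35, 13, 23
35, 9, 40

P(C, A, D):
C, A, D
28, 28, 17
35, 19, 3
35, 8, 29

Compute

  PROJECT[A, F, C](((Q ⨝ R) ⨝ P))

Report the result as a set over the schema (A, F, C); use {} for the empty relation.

Q ⋈ R (natural join on C): {(21, 19, 2, 7), (21, 19, 20, 20), (21, 19, 31, 39), (21, 19, 4, 15), (21, 29, 2, 7), (21, 29, 20, 20), (21, 29, 31, 39), (21, 29, 4, 15), (21, 4, 2, 7), (21, 4, 20, 20), (21, 4, 31, 39), (21, 4, 4, 15), (28, 14, 10, 21), (28, 14, 24, 5), (28, 14, 6, 9), (28, 19, 10, 21), (28, 19, 24, 5), (28, 19, 6, 9), (35, 23, 13, 23), (35, 23, 9, 40), (35, 35, 13, 23), (35, 35, 9, 40), (35, 9, 13, 23), (35, 9, 9, 40)}
(Q ⨝ R) ⋈ P (natural join on C): {(28, 14, 10, 21, 28, 17), (28, 14, 24, 5, 28, 17), (28, 14, 6, 9, 28, 17), (28, 19, 10, 21, 28, 17), (28, 19, 24, 5, 28, 17), (28, 19, 6, 9, 28, 17), (35, 23, 13, 23, 19, 3), (35, 23, 13, 23, 8, 29), (35, 23, 9, 40, 19, 3), (35, 23, 9, 40, 8, 29), (35, 35, 13, 23, 19, 3), (35, 35, 13, 23, 8, 29), (35, 35, 9, 40, 19, 3), (35, 35, 9, 40, 8, 29), (35, 9, 13, 23, 19, 3), (35, 9, 13, 23, 8, 29), (35, 9, 9, 40, 19, 3), (35, 9, 9, 40, 8, 29)}
π_{A, F, C} gives {(19, 13, 35), (19, 9, 35), (28, 10, 28), (28, 24, 28), (28, 6, 28), (8, 13, 35), (8, 9, 35)} (11 duplicate(s) eliminated).

{(19, 13, 35), (19, 9, 35), (28, 10, 28), (28, 24, 28), (28, 6, 28), (8, 13, 35), (8, 9, 35)}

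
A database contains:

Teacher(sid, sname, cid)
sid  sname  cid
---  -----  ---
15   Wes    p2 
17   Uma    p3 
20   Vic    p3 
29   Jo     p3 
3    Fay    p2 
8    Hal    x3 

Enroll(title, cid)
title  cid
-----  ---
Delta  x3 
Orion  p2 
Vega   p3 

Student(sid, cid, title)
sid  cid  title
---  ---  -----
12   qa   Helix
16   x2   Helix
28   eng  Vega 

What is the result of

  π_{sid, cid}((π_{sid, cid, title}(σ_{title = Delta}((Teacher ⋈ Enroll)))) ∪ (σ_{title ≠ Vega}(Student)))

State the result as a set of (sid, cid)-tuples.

{(12, qa), (16, x2), (8, x3)}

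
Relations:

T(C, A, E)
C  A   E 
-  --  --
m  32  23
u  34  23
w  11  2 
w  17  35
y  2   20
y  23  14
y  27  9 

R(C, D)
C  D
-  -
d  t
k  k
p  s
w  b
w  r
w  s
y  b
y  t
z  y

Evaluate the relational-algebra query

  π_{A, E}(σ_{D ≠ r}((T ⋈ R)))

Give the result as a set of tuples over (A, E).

T ⋈ R (natural join on C): {(w, 11, 2, b), (w, 11, 2, r), (w, 11, 2, s), (w, 17, 35, b), (w, 17, 35, r), (w, 17, 35, s), (y, 2, 20, b), (y, 2, 20, t), (y, 23, 14, b), (y, 23, 14, t), (y, 27, 9, b), (y, 27, 9, t)}
Filtering on D ≠ r leaves {(w, 11, 2, b), (w, 11, 2, s), (w, 17, 35, b), (w, 17, 35, s), (y, 2, 20, b), (y, 2, 20, t), (y, 23, 14, b), (y, 23, 14, t), (y, 27, 9, b), (y, 27, 9, t)}.
Keep only column(s) A, E (5 duplicate(s) eliminated): {(11, 2), (17, 35), (2, 20), (23, 14), (27, 9)}

{(11, 2), (17, 35), (2, 20), (23, 14), (27, 9)}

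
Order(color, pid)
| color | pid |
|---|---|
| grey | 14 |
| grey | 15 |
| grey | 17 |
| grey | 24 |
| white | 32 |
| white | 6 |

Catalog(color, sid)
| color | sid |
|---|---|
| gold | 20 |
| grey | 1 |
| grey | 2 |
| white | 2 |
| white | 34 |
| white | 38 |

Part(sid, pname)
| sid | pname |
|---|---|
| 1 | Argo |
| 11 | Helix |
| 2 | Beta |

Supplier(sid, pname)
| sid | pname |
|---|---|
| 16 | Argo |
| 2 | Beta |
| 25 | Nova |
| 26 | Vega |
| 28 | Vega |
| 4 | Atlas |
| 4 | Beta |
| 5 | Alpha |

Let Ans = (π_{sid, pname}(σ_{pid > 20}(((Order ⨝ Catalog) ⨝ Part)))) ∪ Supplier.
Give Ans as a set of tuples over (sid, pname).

Order ⋈ Catalog (natural join on color): {(grey, 14, 1), (grey, 14, 2), (grey, 15, 1), (grey, 15, 2), (grey, 17, 1), (grey, 17, 2), (grey, 24, 1), (grey, 24, 2), (white, 32, 2), (white, 32, 34), (white, 32, 38), (white, 6, 2), (white, 6, 34), (white, 6, 38)}
(Order ⨝ Catalog) ⋈ Part (natural join on sid): {(grey, 14, 1, Argo), (grey, 14, 2, Beta), (grey, 15, 1, Argo), (grey, 15, 2, Beta), (grey, 17, 1, Argo), (grey, 17, 2, Beta), (grey, 24, 1, Argo), (grey, 24, 2, Beta), (white, 32, 2, Beta), (white, 6, 2, Beta)}
Selection pid > 20: {(grey, 24, 1, Argo), (grey, 24, 2, Beta), (white, 32, 2, Beta)}
π[sid, pname]: project onto (sid, pname) (1 duplicate(s) eliminated) → {(1, Argo), (2, Beta)}
Taking the union: {(1, Argo), (16, Argo), (2, Beta), (25, Nova), (26, Vega), (28, Vega), (4, Atlas), (4, Beta), (5, Alpha)}

{(1, Argo), (16, Argo), (2, Beta), (25, Nova), (26, Vega), (28, Vega), (4, Atlas), (4, Beta), (5, Alpha)}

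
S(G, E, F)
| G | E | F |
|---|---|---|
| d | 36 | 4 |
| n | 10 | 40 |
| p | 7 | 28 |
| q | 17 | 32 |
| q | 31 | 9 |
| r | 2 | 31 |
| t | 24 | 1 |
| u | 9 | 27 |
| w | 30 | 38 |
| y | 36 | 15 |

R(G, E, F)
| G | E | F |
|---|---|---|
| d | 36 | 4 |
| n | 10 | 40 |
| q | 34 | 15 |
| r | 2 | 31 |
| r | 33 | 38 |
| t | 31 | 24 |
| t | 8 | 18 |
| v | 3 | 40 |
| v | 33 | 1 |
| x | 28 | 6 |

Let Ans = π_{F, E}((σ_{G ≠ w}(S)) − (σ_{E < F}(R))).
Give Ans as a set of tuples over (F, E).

Apply σ_{G ≠ w}; surviving tuples: {(d, 36, 4), (n, 10, 40), (p, 7, 28), (q, 17, 32), (q, 31, 9), (r, 2, 31), (t, 24, 1), (u, 9, 27), (y, 36, 15)}
Apply σ_{E < F}; surviving tuples: {(n, 10, 40), (r, 2, 31), (r, 33, 38), (t, 8, 18), (v, 3, 40)}
Set difference of the two operands is {(d, 36, 4), (p, 7, 28), (q, 17, 32), (q, 31, 9), (t, 24, 1), (u, 9, 27), (y, 36, 15)}.
Keep only column(s) F, E: {(1, 24), (15, 36), (27, 9), (28, 7), (32, 17), (4, 36), (9, 31)}

{(1, 24), (15, 36), (27, 9), (28, 7), (32, 17), (4, 36), (9, 31)}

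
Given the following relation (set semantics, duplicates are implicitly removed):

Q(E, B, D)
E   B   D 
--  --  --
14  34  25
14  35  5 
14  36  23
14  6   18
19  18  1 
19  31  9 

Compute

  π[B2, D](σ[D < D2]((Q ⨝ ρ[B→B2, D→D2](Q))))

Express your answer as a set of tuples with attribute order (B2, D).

ρ[B→B2, D→D2]: schema becomes (E, B2, D2); tuples unchanged.
Natural join on E: {(14, 34, 25, 34, 25), (14, 34, 25, 35, 5), (14, 34, 25, 36, 23), (14, 34, 25, 6, 18), (14, 35, 5, 34, 25), (14, 35, 5, 35, 5), (14, 35, 5, 36, 23), (14, 35, 5, 6, 18), (14, 36, 23, 34, 25), (14, 36, 23, 35, 5), (14, 36, 23, 36, 23), (14, 36, 23, 6, 18), (14, 6, 18, 34, 25), (14, 6, 18, 35, 5), (14, 6, 18, 36, 23), (14, 6, 18, 6, 18), (19, 18, 1, 18, 1), (19, 18, 1, 31, 9), (19, 31, 9, 18, 1), (19, 31, 9, 31, 9)}
Apply σ_{D < D2}; surviving tuples: {(14, 35, 5, 34, 25), (14, 35, 5, 36, 23), (14, 35, 5, 6, 18), (14, 36, 23, 34, 25), (14, 6, 18, 34, 25), (14, 6, 18, 36, 23), (19, 18, 1, 31, 9)}
π_{B2, D} gives {(31, 1), (34, 18), (34, 23), (34, 5), (36, 18), (36, 5), (6, 5)}.

{(31, 1), (34, 18), (34, 23), (34, 5), (36, 18), (36, 5), (6, 5)}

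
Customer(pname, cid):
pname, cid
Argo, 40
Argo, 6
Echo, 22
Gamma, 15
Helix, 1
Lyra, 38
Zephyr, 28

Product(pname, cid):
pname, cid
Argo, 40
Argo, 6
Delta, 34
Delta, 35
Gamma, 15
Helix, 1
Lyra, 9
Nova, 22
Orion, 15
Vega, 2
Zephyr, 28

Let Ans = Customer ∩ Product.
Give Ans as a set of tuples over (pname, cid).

{(Argo, 40), (Argo, 6), (Gamma, 15), (Helix, 1), (Zephyr, 28)}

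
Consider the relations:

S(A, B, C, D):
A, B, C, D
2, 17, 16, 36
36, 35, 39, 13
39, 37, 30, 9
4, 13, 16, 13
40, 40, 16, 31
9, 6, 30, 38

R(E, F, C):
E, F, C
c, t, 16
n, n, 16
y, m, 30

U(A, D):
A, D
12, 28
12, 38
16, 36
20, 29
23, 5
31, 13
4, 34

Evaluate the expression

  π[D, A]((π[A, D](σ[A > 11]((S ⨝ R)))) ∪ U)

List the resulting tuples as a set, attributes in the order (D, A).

{(13, 31), (28, 12), (29, 20), (31, 40), (34, 4), (36, 16), (38, 12), (5, 23), (9, 39)}

Joining S and R on C yields {(2, 17, 16, 36, c, t), (2, 17, 16, 36, n, n), (39, 37, 30, 9, y, m), (4, 13, 16, 13, c, t), (4, 13, 16, 13, n, n), (40, 40, 16, 31, c, t), (40, 40, 16, 31, n, n), (9, 6, 30, 38, y, m)}.
σ[A > 11]: keep tuples satisfying A > 11 → {(39, 37, 30, 9, y, m), (40, 40, 16, 31, c, t), (40, 40, 16, 31, n, n)}
Keep only column(s) A, D (1 duplicate(s) eliminated): {(39, 9), (40, 31)}
Taking the union: {(12, 28), (12, 38), (16, 36), (20, 29), (23, 5), (31, 13), (39, 9), (4, 34), (40, 31)}
Keep only column(s) D, A: {(13, 31), (28, 12), (29, 20), (31, 40), (34, 4), (36, 16), (38, 12), (5, 23), (9, 39)}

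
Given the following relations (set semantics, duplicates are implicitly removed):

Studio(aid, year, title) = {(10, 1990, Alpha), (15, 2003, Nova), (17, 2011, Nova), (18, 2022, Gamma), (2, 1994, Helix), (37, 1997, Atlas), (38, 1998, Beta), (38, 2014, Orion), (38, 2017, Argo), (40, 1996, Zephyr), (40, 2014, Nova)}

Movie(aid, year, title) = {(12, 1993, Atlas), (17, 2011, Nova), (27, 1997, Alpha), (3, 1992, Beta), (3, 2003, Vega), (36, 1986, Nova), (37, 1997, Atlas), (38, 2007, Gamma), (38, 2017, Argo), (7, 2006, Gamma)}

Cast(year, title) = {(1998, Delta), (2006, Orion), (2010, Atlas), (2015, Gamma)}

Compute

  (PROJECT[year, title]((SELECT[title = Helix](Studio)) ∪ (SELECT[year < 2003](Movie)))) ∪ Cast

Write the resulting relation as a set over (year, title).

Apply σ_{title = Helix}; surviving tuples: {(2, 1994, Helix)}
Apply σ_{year < 2003}; surviving tuples: {(12, 1993, Atlas), (27, 1997, Alpha), (3, 1992, Beta), (36, 1986, Nova), (37, 1997, Atlas)}
Set union of the two operands is {(12, 1993, Atlas), (2, 1994, Helix), (27, 1997, Alpha), (3, 1992, Beta), (36, 1986, Nova), (37, 1997, Atlas)}.
π_{year, title} gives {(1986, Nova), (1992, Beta), (1993, Atlas), (1994, Helix), (1997, Alpha), (1997, Atlas)}.
Set union of the two operands is {(1986, Nova), (1992, Beta), (1993, Atlas), (1994, Helix), (1997, Alpha), (1997, Atlas), (1998, Delta), (2006, Orion), (2010, Atlas), (2015, Gamma)}.

{(1986, Nova), (1992, Beta), (1993, Atlas), (1994, Helix), (1997, Alpha), (1997, Atlas), (1998, Delta), (2006, Orion), (2010, Atlas), (2015, Gamma)}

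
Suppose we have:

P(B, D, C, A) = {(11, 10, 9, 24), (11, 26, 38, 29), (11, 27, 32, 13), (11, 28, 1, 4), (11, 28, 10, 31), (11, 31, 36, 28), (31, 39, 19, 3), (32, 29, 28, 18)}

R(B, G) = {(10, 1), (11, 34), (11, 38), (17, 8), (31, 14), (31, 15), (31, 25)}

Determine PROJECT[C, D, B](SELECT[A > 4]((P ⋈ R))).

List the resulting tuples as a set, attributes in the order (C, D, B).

{(10, 28, 11), (32, 27, 11), (36, 31, 11), (38, 26, 11), (9, 10, 11)}

Joining P and R on B yields {(11, 10, 9, 24, 34), (11, 10, 9, 24, 38), (11, 26, 38, 29, 34), (11, 26, 38, 29, 38), (11, 27, 32, 13, 34), (11, 27, 32, 13, 38), (11, 28, 1, 4, 34), (11, 28, 1, 4, 38), (11, 28, 10, 31, 34), (11, 28, 10, 31, 38), (11, 31, 36, 28, 34), (11, 31, 36, 28, 38), (31, 39, 19, 3, 14), (31, 39, 19, 3, 15), (31, 39, 19, 3, 25)}.
Filtering on A > 4 leaves {(11, 10, 9, 24, 34), (11, 10, 9, 24, 38), (11, 26, 38, 29, 34), (11, 26, 38, 29, 38), (11, 27, 32, 13, 34), (11, 27, 32, 13, 38), (11, 28, 10, 31, 34), (11, 28, 10, 31, 38), (11, 31, 36, 28, 34), (11, 31, 36, 28, 38)}.
Projecting to C, D, B (5 duplicate(s) eliminated): {(10, 28, 11), (32, 27, 11), (36, 31, 11), (38, 26, 11), (9, 10, 11)}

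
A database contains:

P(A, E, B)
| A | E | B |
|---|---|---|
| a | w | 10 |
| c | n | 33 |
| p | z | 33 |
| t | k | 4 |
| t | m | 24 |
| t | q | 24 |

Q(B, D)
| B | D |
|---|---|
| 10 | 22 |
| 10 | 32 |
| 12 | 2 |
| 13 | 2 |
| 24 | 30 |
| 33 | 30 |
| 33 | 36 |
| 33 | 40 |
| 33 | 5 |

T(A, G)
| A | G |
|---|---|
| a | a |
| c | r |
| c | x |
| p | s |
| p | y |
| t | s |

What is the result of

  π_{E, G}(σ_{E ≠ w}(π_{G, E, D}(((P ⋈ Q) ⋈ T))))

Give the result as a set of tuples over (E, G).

{(m, s), (n, r), (n, x), (q, s), (z, s), (z, y)}

Natural join on B: {(a, w, 10, 22), (a, w, 10, 32), (c, n, 33, 30), (c, n, 33, 36), (c, n, 33, 40), (c, n, 33, 5), (p, z, 33, 30), (p, z, 33, 36), (p, z, 33, 40), (p, z, 33, 5), (t, m, 24, 30), (t, q, 24, 30)}
Natural join on A: {(a, w, 10, 22, a), (a, w, 10, 32, a), (c, n, 33, 30, r), (c, n, 33, 30, x), (c, n, 33, 36, r), (c, n, 33, 36, x), (c, n, 33, 40, r), (c, n, 33, 40, x), (c, n, 33, 5, r), (c, n, 33, 5, x), (p, z, 33, 30, s), (p, z, 33, 30, y), (p, z, 33, 36, s), (p, z, 33, 36, y), (p, z, 33, 40, s), (p, z, 33, 40, y), (p, z, 33, 5, s), (p, z, 33, 5, y), (t, m, 24, 30, s), (t, q, 24, 30, s)}
π[G, E, D]: project onto (G, E, D) → {(a, w, 22), (a, w, 32), (r, n, 30), (r, n, 36), (r, n, 40), (r, n, 5), (s, m, 30), (s, q, 30), (s, z, 30), (s, z, 36), (s, z, 40), (s, z, 5), (x, n, 30), (x, n, 36), (x, n, 40), (x, n, 5), (y, z, 30), (y, z, 36), (y, z, 40), (y, z, 5)}
σ[E ≠ w]: keep tuples satisfying E ≠ w → {(r, n, 30), (r, n, 36), (r, n, 40), (r, n, 5), (s, m, 30), (s, q, 30), (s, z, 30), (s, z, 36), (s, z, 40), (s, z, 5), (x, n, 30), (x, n, 36), (x, n, 40), (x, n, 5), (y, z, 30), (y, z, 36), (y, z, 40), (y, z, 5)}
π[E, G]: project onto (E, G) (12 duplicate(s) eliminated) → {(m, s), (n, r), (n, x), (q, s), (z, s), (z, y)}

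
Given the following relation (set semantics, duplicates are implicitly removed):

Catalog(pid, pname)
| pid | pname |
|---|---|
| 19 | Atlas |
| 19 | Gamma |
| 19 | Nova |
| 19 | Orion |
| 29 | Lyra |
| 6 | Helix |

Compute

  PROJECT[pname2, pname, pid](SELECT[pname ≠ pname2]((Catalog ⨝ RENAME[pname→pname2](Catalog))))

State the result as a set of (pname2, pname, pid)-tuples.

{(Atlas, Gamma, 19), (Atlas, Nova, 19), (Atlas, Orion, 19), (Gamma, Atlas, 19), (Gamma, Nova, 19), (Gamma, Orion, 19), (Nova, Atlas, 19), (Nova, Gamma, 19), (Nova, Orion, 19), (Orion, Atlas, 19), (Orion, Gamma, 19), (Orion, Nova, 19)}

ρ[pname→pname2]: schema becomes (pid, pname2); tuples unchanged.
Natural join on pid: {(19, Atlas, Atlas), (19, Atlas, Gamma), (19, Atlas, Nova), (19, Atlas, Orion), (19, Gamma, Atlas), (19, Gamma, Gamma), (19, Gamma, Nova), (19, Gamma, Orion), (19, Nova, Atlas), (19, Nova, Gamma), (19, Nova, Nova), (19, Nova, Orion), (19, Orion, Atlas), (19, Orion, Gamma), (19, Orion, Nova), (19, Orion, Orion), (29, Lyra, Lyra), (6, Helix, Helix)}
Selection pname ≠ pname2: {(19, Atlas, Gamma), (19, Atlas, Nova), (19, Atlas, Orion), (19, Gamma, Atlas), (19, Gamma, Nova), (19, Gamma, Orion), (19, Nova, Atlas), (19, Nova, Gamma), (19, Nova, Orion), (19, Orion, Atlas), (19, Orion, Gamma), (19, Orion, Nova)}
Keep only column(s) pname2, pname, pid: {(Atlas, Gamma, 19), (Atlas, Nova, 19), (Atlas, Orion, 19), (Gamma, Atlas, 19), (Gamma, Nova, 19), (Gamma, Orion, 19), (Nova, Atlas, 19), (Nova, Gamma, 19), (Nova, Orion, 19), (Orion, Atlas, 19), (Orion, Gamma, 19), (Orion, Nova, 19)}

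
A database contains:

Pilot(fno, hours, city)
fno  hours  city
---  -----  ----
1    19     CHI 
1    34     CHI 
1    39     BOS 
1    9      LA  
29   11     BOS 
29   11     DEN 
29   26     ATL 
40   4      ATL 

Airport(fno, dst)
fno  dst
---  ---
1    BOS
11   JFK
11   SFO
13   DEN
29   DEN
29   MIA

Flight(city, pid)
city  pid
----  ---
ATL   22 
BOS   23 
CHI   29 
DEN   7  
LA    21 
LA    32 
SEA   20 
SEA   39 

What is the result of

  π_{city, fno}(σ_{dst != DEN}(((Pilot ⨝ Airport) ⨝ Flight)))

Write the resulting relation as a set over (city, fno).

{(ATL, 29), (BOS, 1), (BOS, 29), (CHI, 1), (DEN, 29), (LA, 1)}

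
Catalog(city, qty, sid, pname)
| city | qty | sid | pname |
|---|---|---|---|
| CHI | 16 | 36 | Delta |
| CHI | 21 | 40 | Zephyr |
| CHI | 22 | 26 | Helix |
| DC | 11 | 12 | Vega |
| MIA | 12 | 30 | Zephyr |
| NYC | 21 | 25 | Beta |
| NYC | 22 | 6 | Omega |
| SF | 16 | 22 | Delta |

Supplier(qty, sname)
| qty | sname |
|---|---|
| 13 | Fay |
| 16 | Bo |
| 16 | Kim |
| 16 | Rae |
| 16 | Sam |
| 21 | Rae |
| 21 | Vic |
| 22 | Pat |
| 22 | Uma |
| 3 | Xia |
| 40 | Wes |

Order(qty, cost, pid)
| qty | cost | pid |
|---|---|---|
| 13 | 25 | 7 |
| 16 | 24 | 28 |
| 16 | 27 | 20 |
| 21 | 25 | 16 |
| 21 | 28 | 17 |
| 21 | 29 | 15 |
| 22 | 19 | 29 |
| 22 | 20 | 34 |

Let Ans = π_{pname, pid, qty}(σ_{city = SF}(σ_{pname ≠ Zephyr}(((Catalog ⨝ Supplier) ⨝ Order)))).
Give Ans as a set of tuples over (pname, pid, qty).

Catalog ⋈ Supplier (natural join on qty): {(CHI, 16, 36, Delta, Bo), (CHI, 16, 36, Delta, Kim), (CHI, 16, 36, Delta, Rae), (CHI, 16, 36, Delta, Sam), (CHI, 21, 40, Zephyr, Rae), (CHI, 21, 40, Zephyr, Vic), (CHI, 22, 26, Helix, Pat), (CHI, 22, 26, Helix, Uma), (NYC, 21, 25, Beta, Rae), (NYC, 21, 25, Beta, Vic), (NYC, 22, 6, Omega, Pat), (NYC, 22, 6, Omega, Uma), (SF, 16, 22, Delta, Bo), (SF, 16, 22, Delta, Kim), (SF, 16, 22, Delta, Rae), (SF, 16, 22, Delta, Sam)}
(Catalog ⨝ Supplier) ⋈ Order (natural join on qty): {(CHI, 16, 36, Delta, Bo, 24, 28), (CHI, 16, 36, Delta, Bo, 27, 20), (CHI, 16, 36, Delta, Kim, 24, 28), (CHI, 16, 36, Delta, Kim, 27, 20), (CHI, 16, 36, Delta, Rae, 24, 28), (CHI, 16, 36, Delta, Rae, 27, 20), (CHI, 16, 36, Delta, Sam, 24, 28), (CHI, 16, 36, Delta, Sam, 27, 20), (CHI, 21, 40, Zephyr, Rae, 25, 16), (CHI, 21, 40, Zephyr, Rae, 28, 17), (CHI, 21, 40, Zephyr, Rae, 29, 15), (CHI, 21, 40, Zephyr, Vic, 25, 16), (CHI, 21, 40, Zephyr, Vic, 28, 17), (CHI, 21, 40, Zephyr, Vic, 29, 15), (CHI, 22, 26, Helix, Pat, 19, 29), (CHI, 22, 26, Helix, Pat, 20, 34), (CHI, 22, 26, Helix, Uma, 19, 29), (CHI, 22, 26, Helix, Uma, 20, 34), (NYC, 21, 25, Beta, Rae, 25, 16), (NYC, 21, 25, Beta, Rae, 28, 17), (NYC, 21, 25, Beta, Rae, 29, 15), (NYC, 21, 25, Beta, Vic, 25, 16), (NYC, 21, 25, Beta, Vic, 28, 17), (NYC, 21, 25, Beta, Vic, 29, 15), (NYC, 22, 6, Omega, Pat, 19, 29), (NYC, 22, 6, Omega, Pat, 20, 34), (NYC, 22, 6, Omega, Uma, 19, 29), (NYC, 22, 6, Omega, Uma, 20, 34), (SF, 16, 22, Delta, Bo, 24, 28), (SF, 16, 22, Delta, Bo, 27, 20), (SF, 16, 22, Delta, Kim, 24, 28), (SF, 16, 22, Delta, Kim, 27, 20), (SF, 16, 22, Delta, Rae, 24, 28), (SF, 16, 22, Delta, Rae, 27, 20), (SF, 16, 22, Delta, Sam, 24, 28), (SF, 16, 22, Delta, Sam, 27, 20)}
σ[pname ≠ Zephyr]: keep tuples satisfying pname ≠ Zephyr → {(CHI, 16, 36, Delta, Bo, 24, 28), (CHI, 16, 36, Delta, Bo, 27, 20), (CHI, 16, 36, Delta, Kim, 24, 28), (CHI, 16, 36, Delta, Kim, 27, 20), (CHI, 16, 36, Delta, Rae, 24, 28), (CHI, 16, 36, Delta, Rae, 27, 20), (CHI, 16, 36, Delta, Sam, 24, 28), (CHI, 16, 36, Delta, Sam, 27, 20), (CHI, 22, 26, Helix, Pat, 19, 29), (CHI, 22, 26, Helix, Pat, 20, 34), (CHI, 22, 26, Helix, Uma, 19, 29), (CHI, 22, 26, Helix, Uma, 20, 34), (NYC, 21, 25, Beta, Rae, 25, 16), (NYC, 21, 25, Beta, Rae, 28, 17), (NYC, 21, 25, Beta, Rae, 29, 15), (NYC, 21, 25, Beta, Vic, 25, 16), (NYC, 21, 25, Beta, Vic, 28, 17), (NYC, 21, 25, Beta, Vic, 29, 15), (NYC, 22, 6, Omega, Pat, 19, 29), (NYC, 22, 6, Omega, Pat, 20, 34), (NYC, 22, 6, Omega, Uma, 19, 29), (NYC, 22, 6, Omega, Uma, 20, 34), (SF, 16, 22, Delta, Bo, 24, 28), (SF, 16, 22, Delta, Bo, 27, 20), (SF, 16, 22, Delta, Kim, 24, 28), (SF, 16, 22, Delta, Kim, 27, 20), (SF, 16, 22, Delta, Rae, 24, 28), (SF, 16, 22, Delta, Rae, 27, 20), (SF, 16, 22, Delta, Sam, 24, 28), (SF, 16, 22, Delta, Sam, 27, 20)}
σ[city = SF]: keep tuples satisfying city = SF → {(SF, 16, 22, Delta, Bo, 24, 28), (SF, 16, 22, Delta, Bo, 27, 20), (SF, 16, 22, Delta, Kim, 24, 28), (SF, 16, 22, Delta, Kim, 27, 20), (SF, 16, 22, Delta, Rae, 24, 28), (SF, 16, 22, Delta, Rae, 27, 20), (SF, 16, 22, Delta, Sam, 24, 28), (SF, 16, 22, Delta, Sam, 27, 20)}
Projecting to pname, pid, qty (6 duplicate(s) eliminated): {(Delta, 20, 16), (Delta, 28, 16)}

{(Delta, 20, 16), (Delta, 28, 16)}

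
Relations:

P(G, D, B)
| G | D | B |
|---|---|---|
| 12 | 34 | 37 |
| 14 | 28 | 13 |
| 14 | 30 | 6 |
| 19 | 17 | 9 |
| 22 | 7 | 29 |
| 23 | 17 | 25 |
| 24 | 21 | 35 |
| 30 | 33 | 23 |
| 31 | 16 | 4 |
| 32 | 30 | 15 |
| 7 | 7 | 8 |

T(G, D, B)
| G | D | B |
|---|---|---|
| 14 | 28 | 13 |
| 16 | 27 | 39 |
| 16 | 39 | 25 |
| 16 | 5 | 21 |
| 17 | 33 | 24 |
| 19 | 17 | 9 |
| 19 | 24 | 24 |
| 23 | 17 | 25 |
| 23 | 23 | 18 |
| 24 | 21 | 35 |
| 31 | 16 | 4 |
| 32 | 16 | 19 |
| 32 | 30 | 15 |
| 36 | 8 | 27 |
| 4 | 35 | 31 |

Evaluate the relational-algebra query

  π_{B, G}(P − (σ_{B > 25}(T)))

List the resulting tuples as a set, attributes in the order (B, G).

{(13, 14), (15, 32), (23, 30), (25, 23), (29, 22), (37, 12), (4, 31), (6, 14), (8, 7), (9, 19)}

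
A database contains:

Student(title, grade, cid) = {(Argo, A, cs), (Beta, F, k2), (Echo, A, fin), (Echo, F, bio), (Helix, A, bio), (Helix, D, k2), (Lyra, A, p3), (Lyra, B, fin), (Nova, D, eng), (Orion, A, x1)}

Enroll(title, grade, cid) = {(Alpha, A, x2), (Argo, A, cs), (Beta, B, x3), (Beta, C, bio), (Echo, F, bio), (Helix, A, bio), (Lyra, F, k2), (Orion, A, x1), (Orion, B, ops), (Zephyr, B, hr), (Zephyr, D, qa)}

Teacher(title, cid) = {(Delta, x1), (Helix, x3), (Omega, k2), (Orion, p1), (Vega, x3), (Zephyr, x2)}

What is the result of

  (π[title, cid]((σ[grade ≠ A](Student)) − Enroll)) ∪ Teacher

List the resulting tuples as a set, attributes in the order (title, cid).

Selection grade ≠ A: {(Beta, F, k2), (Echo, F, bio), (Helix, D, k2), (Lyra, B, fin), (Nova, D, eng)}
Set difference of the two operands is {(Beta, F, k2), (Helix, D, k2), (Lyra, B, fin), (Nova, D, eng)}.
π[title, cid]: project onto (title, cid) → {(Beta, k2), (Helix, k2), (Lyra, fin), (Nova, eng)}
Set union of the two operands is {(Beta, k2), (Delta, x1), (Helix, k2), (Helix, x3), (Lyra, fin), (Nova, eng), (Omega, k2), (Orion, p1), (Vega, x3), (Zephyr, x2)}.

{(Beta, k2), (Delta, x1), (Helix, k2), (Helix, x3), (Lyra, fin), (Nova, eng), (Omega, k2), (Orion, p1), (Vega, x3), (Zephyr, x2)}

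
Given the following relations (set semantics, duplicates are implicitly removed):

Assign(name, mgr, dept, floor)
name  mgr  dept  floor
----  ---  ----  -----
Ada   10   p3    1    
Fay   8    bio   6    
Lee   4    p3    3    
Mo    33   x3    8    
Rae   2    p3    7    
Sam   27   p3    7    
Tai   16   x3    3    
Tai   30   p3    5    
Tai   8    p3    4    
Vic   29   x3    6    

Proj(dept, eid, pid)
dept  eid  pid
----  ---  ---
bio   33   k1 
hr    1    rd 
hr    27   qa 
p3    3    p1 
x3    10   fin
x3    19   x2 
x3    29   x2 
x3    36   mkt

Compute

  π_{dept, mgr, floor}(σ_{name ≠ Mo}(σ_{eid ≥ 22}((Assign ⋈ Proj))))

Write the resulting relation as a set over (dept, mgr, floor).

{(bio, 8, 6), (x3, 16, 3), (x3, 29, 6)}

Assign ⋈ Proj (natural join on dept): {(Ada, 10, p3, 1, 3, p1), (Fay, 8, bio, 6, 33, k1), (Lee, 4, p3, 3, 3, p1), (Mo, 33, x3, 8, 10, fin), (Mo, 33, x3, 8, 19, x2), (Mo, 33, x3, 8, 29, x2), (Mo, 33, x3, 8, 36, mkt), (Rae, 2, p3, 7, 3, p1), (Sam, 27, p3, 7, 3, p1), (Tai, 16, x3, 3, 10, fin), (Tai, 16, x3, 3, 19, x2), (Tai, 16, x3, 3, 29, x2), (Tai, 16, x3, 3, 36, mkt), (Tai, 30, p3, 5, 3, p1), (Tai, 8, p3, 4, 3, p1), (Vic, 29, x3, 6, 10, fin), (Vic, 29, x3, 6, 19, x2), (Vic, 29, x3, 6, 29, x2), (Vic, 29, x3, 6, 36, mkt)}
Selection eid ≥ 22: {(Fay, 8, bio, 6, 33, k1), (Mo, 33, x3, 8, 29, x2), (Mo, 33, x3, 8, 36, mkt), (Tai, 16, x3, 3, 29, x2), (Tai, 16, x3, 3, 36, mkt), (Vic, 29, x3, 6, 29, x2), (Vic, 29, x3, 6, 36, mkt)}
Selection name ≠ Mo: {(Fay, 8, bio, 6, 33, k1), (Tai, 16, x3, 3, 29, x2), (Tai, 16, x3, 3, 36, mkt), (Vic, 29, x3, 6, 29, x2), (Vic, 29, x3, 6, 36, mkt)}
Projecting to dept, mgr, floor (2 duplicate(s) eliminated): {(bio, 8, 6), (x3, 16, 3), (x3, 29, 6)}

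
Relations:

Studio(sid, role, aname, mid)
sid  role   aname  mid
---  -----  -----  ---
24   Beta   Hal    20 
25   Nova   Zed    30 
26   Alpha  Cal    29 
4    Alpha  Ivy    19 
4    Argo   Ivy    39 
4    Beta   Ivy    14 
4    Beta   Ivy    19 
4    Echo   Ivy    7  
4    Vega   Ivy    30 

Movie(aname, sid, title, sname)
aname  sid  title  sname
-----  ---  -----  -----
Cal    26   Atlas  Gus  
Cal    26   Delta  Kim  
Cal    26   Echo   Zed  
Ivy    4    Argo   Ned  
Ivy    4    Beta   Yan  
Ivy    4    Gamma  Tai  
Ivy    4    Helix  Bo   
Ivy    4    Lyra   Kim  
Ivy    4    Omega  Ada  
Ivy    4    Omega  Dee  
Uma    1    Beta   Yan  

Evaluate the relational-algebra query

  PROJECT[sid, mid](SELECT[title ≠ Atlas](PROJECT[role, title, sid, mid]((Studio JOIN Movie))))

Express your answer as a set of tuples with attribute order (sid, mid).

Joining Studio and Movie on sid, aname yields {(26, Alpha, Cal, 29, Atlas, Gus), (26, Alpha, Cal, 29, Delta, Kim), (26, Alpha, Cal, 29, Echo, Zed), (4, Alpha, Ivy, 19, Argo, Ned), (4, Alpha, Ivy, 19, Beta, Yan), (4, Alpha, Ivy, 19, Gamma, Tai), (4, Alpha, Ivy, 19, Helix, Bo), (4, Alpha, Ivy, 19, Lyra, Kim), (4, Alpha, Ivy, 19, Omega, Ada), (4, Alpha, Ivy, 19, Omega, Dee), (4, Argo, Ivy, 39, Argo, Ned), (4, Argo, Ivy, 39, Beta, Yan), (4, Argo, Ivy, 39, Gamma, Tai), (4, Argo, Ivy, 39, Helix, Bo), (4, Argo, Ivy, 39, Lyra, Kim), (4, Argo, Ivy, 39, Omega, Ada), (4, Argo, Ivy, 39, Omega, Dee), (4, Beta, Ivy, 14, Argo, Ned), (4, Beta, Ivy, 14, Beta, Yan), (4, Beta, Ivy, 14, Gamma, Tai), (4, Beta, Ivy, 14, Helix, Bo), (4, Beta, Ivy, 14, Lyra, Kim), (4, Beta, Ivy, 14, Omega, Ada), (4, Beta, Ivy, 14, Omega, Dee), (4, Beta, Ivy, 19, Argo, Ned), (4, Beta, Ivy, 19, Beta, Yan), (4, Beta, Ivy, 19, Gamma, Tai), (4, Beta, Ivy, 19, Helix, Bo), (4, Beta, Ivy, 19, Lyra, Kim), (4, Beta, Ivy, 19, Omega, Ada), (4, Beta, Ivy, 19, Omega, Dee), (4, Echo, Ivy, 7, Argo, Ned), (4, Echo, Ivy, 7, Beta, Yan), (4, Echo, Ivy, 7, Gamma, Tai), (4, Echo, Ivy, 7, Helix, Bo), (4, Echo, Ivy, 7, Lyra, Kim), (4, Echo, Ivy, 7, Omega, Ada), (4, Echo, Ivy, 7, Omega, Dee), (4, Vega, Ivy, 30, Argo, Ned), (4, Vega, Ivy, 30, Beta, Yan), (4, Vega, Ivy, 30, Gamma, Tai), (4, Vega, Ivy, 30, Helix, Bo), (4, Vega, Ivy, 30, Lyra, Kim), (4, Vega, Ivy, 30, Omega, Ada), (4, Vega, Ivy, 30, Omega, Dee)}.
π_{role, title, sid, mid} gives {(Alpha, Argo, 4, 19), (Alpha, Atlas, 26, 29), (Alpha, Beta, 4, 19), (Alpha, Delta, 26, 29), (Alpha, Echo, 26, 29), (Alpha, Gamma, 4, 19), (Alpha, Helix, 4, 19), (Alpha, Lyra, 4, 19), (Alpha, Omega, 4, 19), (Argo, Argo, 4, 39), (Argo, Beta, 4, 39), (Argo, Gamma, 4, 39), (Argo, Helix, 4, 39), (Argo, Lyra, 4, 39), (Argo, Omega, 4, 39), (Beta, Argo, 4, 14), (Beta, Argo, 4, 19), (Beta, Beta, 4, 14), (Beta, Beta, 4, 19), (Beta, Gamma, 4, 14), (Beta, Gamma, 4, 19), (Beta, Helix, 4, 14), (Beta, Helix, 4, 19), (Beta, Lyra, 4, 14), (Beta, Lyra, 4, 19), (Beta, Omega, 4, 14), (Beta, Omega, 4, 19), (Echo, Argo, 4, 7), (Echo, Beta, 4, 7), (Echo, Gamma, 4, 7), (Echo, Helix, 4, 7), (Echo, Lyra, 4, 7), (Echo, Omega, 4, 7), (Vega, Argo, 4, 30), (Vega, Beta, 4, 30), (Vega, Gamma, 4, 30), (Vega, Helix, 4, 30), (Vega, Lyra, 4, 30), (Vega, Omega, 4, 30)} (6 duplicate(s) eliminated).
Apply σ_{title ≠ Atlas}; surviving tuples: {(Alpha, Argo, 4, 19), (Alpha, Beta, 4, 19), (Alpha, Delta, 26, 29), (Alpha, Echo, 26, 29), (Alpha, Gamma, 4, 19), (Alpha, Helix, 4, 19), (Alpha, Lyra, 4, 19), (Alpha, Omega, 4, 19), (Argo, Argo, 4, 39), (Argo, Beta, 4, 39), (Argo, Gamma, 4, 39), (Argo, Helix, 4, 39), (Argo, Lyra, 4, 39), (Argo, Omega, 4, 39), (Beta, Argo, 4, 14), (Beta, Argo, 4, 19), (Beta, Beta, 4, 14), (Beta, Beta, 4, 19), (Beta, Gamma, 4, 14), (Beta, Gamma, 4, 19), (Beta, Helix, 4, 14), (Beta, Helix, 4, 19), (Beta, Lyra, 4, 14), (Beta, Lyra, 4, 19), (Beta, Omega, 4, 14), (Beta, Omega, 4, 19), (Echo, Argo, 4, 7), (Echo, Beta, 4, 7), (Echo, Gamma, 4, 7), (Echo, Helix, 4, 7), (Echo, Lyra, 4, 7), (Echo, Omega, 4, 7), (Vega, Argo, 4, 30), (Vega, Beta, 4, 30), (Vega, Gamma, 4, 30), (Vega, Helix, 4, 30), (Vega, Lyra, 4, 30), (Vega, Omega, 4, 30)}
π_{sid, mid} gives {(26, 29), (4, 14), (4, 19), (4, 30), (4, 39), (4, 7)} (32 duplicate(s) eliminated).

{(26, 29), (4, 14), (4, 19), (4, 30), (4, 39), (4, 7)}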